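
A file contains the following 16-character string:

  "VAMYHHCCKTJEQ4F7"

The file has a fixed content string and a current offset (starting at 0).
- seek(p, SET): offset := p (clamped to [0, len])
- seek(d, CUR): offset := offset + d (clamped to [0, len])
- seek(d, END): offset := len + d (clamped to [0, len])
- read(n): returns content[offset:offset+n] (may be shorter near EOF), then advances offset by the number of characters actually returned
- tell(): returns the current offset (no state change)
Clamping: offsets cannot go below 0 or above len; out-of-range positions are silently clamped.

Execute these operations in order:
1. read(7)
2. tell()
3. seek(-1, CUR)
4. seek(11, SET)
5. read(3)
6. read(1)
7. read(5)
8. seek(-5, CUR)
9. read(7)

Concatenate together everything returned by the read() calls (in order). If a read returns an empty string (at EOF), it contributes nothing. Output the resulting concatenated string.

Answer: VAMYHHCEQ4F7EQ4F7

Derivation:
After 1 (read(7)): returned 'VAMYHHC', offset=7
After 2 (tell()): offset=7
After 3 (seek(-1, CUR)): offset=6
After 4 (seek(11, SET)): offset=11
After 5 (read(3)): returned 'EQ4', offset=14
After 6 (read(1)): returned 'F', offset=15
After 7 (read(5)): returned '7', offset=16
After 8 (seek(-5, CUR)): offset=11
After 9 (read(7)): returned 'EQ4F7', offset=16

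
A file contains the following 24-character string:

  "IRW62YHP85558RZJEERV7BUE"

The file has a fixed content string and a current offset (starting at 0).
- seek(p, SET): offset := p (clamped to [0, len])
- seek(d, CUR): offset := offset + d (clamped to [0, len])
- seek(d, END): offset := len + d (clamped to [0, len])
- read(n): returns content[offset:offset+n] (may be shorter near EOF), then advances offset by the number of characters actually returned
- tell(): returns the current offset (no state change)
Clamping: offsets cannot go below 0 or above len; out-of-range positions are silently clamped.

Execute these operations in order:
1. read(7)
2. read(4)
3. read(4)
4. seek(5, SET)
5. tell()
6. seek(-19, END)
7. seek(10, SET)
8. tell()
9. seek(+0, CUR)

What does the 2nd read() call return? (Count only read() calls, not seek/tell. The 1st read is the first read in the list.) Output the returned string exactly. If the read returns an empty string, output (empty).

Answer: P855

Derivation:
After 1 (read(7)): returned 'IRW62YH', offset=7
After 2 (read(4)): returned 'P855', offset=11
After 3 (read(4)): returned '58RZ', offset=15
After 4 (seek(5, SET)): offset=5
After 5 (tell()): offset=5
After 6 (seek(-19, END)): offset=5
After 7 (seek(10, SET)): offset=10
After 8 (tell()): offset=10
After 9 (seek(+0, CUR)): offset=10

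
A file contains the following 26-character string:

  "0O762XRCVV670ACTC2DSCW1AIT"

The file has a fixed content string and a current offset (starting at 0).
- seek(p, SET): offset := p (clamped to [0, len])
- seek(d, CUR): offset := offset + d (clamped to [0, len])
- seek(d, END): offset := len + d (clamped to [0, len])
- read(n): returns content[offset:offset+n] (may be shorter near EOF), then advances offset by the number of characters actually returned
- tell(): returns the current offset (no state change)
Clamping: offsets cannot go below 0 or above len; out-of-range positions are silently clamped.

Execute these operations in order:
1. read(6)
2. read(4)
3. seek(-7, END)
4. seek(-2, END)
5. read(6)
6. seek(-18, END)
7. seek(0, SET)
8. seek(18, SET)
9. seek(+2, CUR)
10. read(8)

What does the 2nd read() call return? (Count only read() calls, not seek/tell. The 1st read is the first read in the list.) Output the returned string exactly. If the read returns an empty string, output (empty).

After 1 (read(6)): returned '0O762X', offset=6
After 2 (read(4)): returned 'RCVV', offset=10
After 3 (seek(-7, END)): offset=19
After 4 (seek(-2, END)): offset=24
After 5 (read(6)): returned 'IT', offset=26
After 6 (seek(-18, END)): offset=8
After 7 (seek(0, SET)): offset=0
After 8 (seek(18, SET)): offset=18
After 9 (seek(+2, CUR)): offset=20
After 10 (read(8)): returned 'CW1AIT', offset=26

Answer: RCVV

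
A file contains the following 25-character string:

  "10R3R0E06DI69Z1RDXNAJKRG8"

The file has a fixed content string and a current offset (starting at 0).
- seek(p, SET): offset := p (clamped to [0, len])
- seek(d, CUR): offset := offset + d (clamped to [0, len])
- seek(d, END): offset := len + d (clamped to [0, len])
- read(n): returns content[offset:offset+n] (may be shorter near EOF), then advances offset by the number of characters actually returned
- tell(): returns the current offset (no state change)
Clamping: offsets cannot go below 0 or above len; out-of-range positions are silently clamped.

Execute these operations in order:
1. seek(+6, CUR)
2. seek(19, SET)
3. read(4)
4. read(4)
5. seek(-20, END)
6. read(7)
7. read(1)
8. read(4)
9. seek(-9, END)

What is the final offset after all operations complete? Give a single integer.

Answer: 16

Derivation:
After 1 (seek(+6, CUR)): offset=6
After 2 (seek(19, SET)): offset=19
After 3 (read(4)): returned 'AJKR', offset=23
After 4 (read(4)): returned 'G8', offset=25
After 5 (seek(-20, END)): offset=5
After 6 (read(7)): returned '0E06DI6', offset=12
After 7 (read(1)): returned '9', offset=13
After 8 (read(4)): returned 'Z1RD', offset=17
After 9 (seek(-9, END)): offset=16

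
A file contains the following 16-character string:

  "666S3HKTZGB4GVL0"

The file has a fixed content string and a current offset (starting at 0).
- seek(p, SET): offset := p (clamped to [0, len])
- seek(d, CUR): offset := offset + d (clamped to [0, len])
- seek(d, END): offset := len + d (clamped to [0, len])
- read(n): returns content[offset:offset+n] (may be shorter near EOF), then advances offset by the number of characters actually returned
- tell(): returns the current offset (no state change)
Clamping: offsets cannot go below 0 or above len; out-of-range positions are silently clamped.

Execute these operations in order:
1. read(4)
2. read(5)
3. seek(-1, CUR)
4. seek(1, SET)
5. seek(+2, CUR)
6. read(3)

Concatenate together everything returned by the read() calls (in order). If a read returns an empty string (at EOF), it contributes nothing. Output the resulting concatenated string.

After 1 (read(4)): returned '666S', offset=4
After 2 (read(5)): returned '3HKTZ', offset=9
After 3 (seek(-1, CUR)): offset=8
After 4 (seek(1, SET)): offset=1
After 5 (seek(+2, CUR)): offset=3
After 6 (read(3)): returned 'S3H', offset=6

Answer: 666S3HKTZS3H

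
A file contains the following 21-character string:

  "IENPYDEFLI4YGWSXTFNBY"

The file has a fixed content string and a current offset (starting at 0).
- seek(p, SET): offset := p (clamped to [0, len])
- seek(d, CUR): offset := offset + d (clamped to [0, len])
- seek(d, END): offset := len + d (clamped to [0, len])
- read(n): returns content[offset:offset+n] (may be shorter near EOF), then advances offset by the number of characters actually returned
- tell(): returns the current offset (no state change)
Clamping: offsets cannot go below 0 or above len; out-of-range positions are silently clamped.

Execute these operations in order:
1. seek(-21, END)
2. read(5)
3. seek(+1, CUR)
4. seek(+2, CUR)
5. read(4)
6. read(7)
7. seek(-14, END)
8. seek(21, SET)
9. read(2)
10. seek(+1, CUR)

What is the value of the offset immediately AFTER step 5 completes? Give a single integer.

Answer: 12

Derivation:
After 1 (seek(-21, END)): offset=0
After 2 (read(5)): returned 'IENPY', offset=5
After 3 (seek(+1, CUR)): offset=6
After 4 (seek(+2, CUR)): offset=8
After 5 (read(4)): returned 'LI4Y', offset=12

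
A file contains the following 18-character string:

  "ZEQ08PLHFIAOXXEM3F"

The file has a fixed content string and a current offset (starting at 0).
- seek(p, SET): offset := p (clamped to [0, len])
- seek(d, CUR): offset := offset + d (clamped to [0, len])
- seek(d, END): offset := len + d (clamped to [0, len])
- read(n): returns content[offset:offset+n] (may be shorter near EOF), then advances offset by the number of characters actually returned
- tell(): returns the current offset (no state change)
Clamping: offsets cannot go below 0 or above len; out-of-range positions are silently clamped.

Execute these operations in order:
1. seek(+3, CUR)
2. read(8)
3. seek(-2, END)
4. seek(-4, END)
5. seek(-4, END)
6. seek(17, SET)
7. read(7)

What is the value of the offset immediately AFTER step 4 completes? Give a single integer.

Answer: 14

Derivation:
After 1 (seek(+3, CUR)): offset=3
After 2 (read(8)): returned '08PLHFIA', offset=11
After 3 (seek(-2, END)): offset=16
After 4 (seek(-4, END)): offset=14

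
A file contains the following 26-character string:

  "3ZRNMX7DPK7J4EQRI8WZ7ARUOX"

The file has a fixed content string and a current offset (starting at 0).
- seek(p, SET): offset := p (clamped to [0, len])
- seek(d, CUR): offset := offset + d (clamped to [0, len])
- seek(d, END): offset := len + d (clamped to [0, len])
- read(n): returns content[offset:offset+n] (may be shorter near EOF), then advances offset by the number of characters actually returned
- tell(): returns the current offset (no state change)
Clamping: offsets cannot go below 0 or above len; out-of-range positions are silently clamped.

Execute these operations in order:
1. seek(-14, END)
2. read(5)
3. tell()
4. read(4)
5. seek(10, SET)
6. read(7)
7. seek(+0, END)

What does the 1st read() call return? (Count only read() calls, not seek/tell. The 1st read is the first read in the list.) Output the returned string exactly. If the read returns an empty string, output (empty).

After 1 (seek(-14, END)): offset=12
After 2 (read(5)): returned '4EQRI', offset=17
After 3 (tell()): offset=17
After 4 (read(4)): returned '8WZ7', offset=21
After 5 (seek(10, SET)): offset=10
After 6 (read(7)): returned '7J4EQRI', offset=17
After 7 (seek(+0, END)): offset=26

Answer: 4EQRI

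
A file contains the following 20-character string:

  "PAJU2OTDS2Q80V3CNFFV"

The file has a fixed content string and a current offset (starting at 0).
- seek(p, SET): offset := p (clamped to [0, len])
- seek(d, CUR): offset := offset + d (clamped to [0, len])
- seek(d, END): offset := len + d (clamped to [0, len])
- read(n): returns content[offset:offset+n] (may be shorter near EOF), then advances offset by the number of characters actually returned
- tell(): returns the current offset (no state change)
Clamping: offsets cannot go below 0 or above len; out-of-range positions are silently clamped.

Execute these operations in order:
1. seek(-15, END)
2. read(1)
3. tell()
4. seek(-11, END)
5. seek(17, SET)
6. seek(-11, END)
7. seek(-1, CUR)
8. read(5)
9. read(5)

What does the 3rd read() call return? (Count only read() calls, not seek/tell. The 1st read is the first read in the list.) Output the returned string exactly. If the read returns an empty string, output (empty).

Answer: V3CNF

Derivation:
After 1 (seek(-15, END)): offset=5
After 2 (read(1)): returned 'O', offset=6
After 3 (tell()): offset=6
After 4 (seek(-11, END)): offset=9
After 5 (seek(17, SET)): offset=17
After 6 (seek(-11, END)): offset=9
After 7 (seek(-1, CUR)): offset=8
After 8 (read(5)): returned 'S2Q80', offset=13
After 9 (read(5)): returned 'V3CNF', offset=18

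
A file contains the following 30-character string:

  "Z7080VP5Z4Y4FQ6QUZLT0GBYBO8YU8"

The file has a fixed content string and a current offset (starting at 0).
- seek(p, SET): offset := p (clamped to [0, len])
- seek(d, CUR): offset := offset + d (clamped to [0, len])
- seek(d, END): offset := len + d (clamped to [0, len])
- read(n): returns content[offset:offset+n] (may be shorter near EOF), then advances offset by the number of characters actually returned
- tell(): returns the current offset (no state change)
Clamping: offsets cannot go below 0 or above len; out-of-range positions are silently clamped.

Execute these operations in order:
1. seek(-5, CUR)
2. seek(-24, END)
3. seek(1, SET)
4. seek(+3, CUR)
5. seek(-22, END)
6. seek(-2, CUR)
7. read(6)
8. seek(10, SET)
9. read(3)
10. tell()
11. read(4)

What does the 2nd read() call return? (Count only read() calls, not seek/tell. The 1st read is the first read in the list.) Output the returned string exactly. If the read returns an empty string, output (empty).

Answer: Y4F

Derivation:
After 1 (seek(-5, CUR)): offset=0
After 2 (seek(-24, END)): offset=6
After 3 (seek(1, SET)): offset=1
After 4 (seek(+3, CUR)): offset=4
After 5 (seek(-22, END)): offset=8
After 6 (seek(-2, CUR)): offset=6
After 7 (read(6)): returned 'P5Z4Y4', offset=12
After 8 (seek(10, SET)): offset=10
After 9 (read(3)): returned 'Y4F', offset=13
After 10 (tell()): offset=13
After 11 (read(4)): returned 'Q6QU', offset=17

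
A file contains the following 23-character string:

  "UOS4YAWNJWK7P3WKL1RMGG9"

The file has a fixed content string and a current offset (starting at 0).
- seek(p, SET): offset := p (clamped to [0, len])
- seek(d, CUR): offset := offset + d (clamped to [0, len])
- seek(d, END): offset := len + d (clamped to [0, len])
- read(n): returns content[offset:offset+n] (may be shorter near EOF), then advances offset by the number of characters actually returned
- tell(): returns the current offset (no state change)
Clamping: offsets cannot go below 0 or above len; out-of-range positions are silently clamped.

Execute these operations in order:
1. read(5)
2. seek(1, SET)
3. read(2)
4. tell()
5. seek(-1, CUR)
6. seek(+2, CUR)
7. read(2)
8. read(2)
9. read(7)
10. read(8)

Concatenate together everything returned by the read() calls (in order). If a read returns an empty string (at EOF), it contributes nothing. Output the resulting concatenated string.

After 1 (read(5)): returned 'UOS4Y', offset=5
After 2 (seek(1, SET)): offset=1
After 3 (read(2)): returned 'OS', offset=3
After 4 (tell()): offset=3
After 5 (seek(-1, CUR)): offset=2
After 6 (seek(+2, CUR)): offset=4
After 7 (read(2)): returned 'YA', offset=6
After 8 (read(2)): returned 'WN', offset=8
After 9 (read(7)): returned 'JWK7P3W', offset=15
After 10 (read(8)): returned 'KL1RMGG9', offset=23

Answer: UOS4YOSYAWNJWK7P3WKL1RMGG9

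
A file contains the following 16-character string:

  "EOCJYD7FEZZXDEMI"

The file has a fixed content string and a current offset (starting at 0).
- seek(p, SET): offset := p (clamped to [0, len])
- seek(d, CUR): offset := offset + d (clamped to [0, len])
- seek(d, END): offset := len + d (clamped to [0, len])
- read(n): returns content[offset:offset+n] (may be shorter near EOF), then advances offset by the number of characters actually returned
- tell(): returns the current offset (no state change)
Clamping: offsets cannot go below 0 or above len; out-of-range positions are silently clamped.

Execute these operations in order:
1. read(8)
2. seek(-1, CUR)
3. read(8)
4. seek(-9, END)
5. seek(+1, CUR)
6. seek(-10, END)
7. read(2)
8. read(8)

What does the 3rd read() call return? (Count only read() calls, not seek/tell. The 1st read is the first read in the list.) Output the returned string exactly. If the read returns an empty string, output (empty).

Answer: 7F

Derivation:
After 1 (read(8)): returned 'EOCJYD7F', offset=8
After 2 (seek(-1, CUR)): offset=7
After 3 (read(8)): returned 'FEZZXDEM', offset=15
After 4 (seek(-9, END)): offset=7
After 5 (seek(+1, CUR)): offset=8
After 6 (seek(-10, END)): offset=6
After 7 (read(2)): returned '7F', offset=8
After 8 (read(8)): returned 'EZZXDEMI', offset=16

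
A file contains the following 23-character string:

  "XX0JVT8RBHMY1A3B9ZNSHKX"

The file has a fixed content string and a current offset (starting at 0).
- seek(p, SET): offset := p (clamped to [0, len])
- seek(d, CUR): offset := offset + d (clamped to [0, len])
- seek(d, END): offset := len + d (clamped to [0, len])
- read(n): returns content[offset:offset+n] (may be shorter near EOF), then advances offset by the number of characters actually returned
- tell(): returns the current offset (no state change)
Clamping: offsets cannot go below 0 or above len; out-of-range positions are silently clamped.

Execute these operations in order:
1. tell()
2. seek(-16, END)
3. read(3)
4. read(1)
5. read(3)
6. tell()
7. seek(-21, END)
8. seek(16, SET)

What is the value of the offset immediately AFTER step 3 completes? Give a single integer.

After 1 (tell()): offset=0
After 2 (seek(-16, END)): offset=7
After 3 (read(3)): returned 'RBH', offset=10

Answer: 10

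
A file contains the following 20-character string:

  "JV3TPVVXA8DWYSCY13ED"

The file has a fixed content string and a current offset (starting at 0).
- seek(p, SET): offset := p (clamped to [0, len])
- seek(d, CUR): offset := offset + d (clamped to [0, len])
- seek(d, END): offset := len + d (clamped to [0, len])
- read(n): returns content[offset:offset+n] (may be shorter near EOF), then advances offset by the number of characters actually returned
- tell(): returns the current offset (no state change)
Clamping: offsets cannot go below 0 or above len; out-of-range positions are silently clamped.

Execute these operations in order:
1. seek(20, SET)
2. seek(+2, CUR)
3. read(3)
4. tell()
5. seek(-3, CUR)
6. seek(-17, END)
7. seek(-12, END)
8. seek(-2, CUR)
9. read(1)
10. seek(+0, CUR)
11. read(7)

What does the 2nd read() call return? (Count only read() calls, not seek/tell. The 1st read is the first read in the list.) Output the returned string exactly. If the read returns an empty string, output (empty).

After 1 (seek(20, SET)): offset=20
After 2 (seek(+2, CUR)): offset=20
After 3 (read(3)): returned '', offset=20
After 4 (tell()): offset=20
After 5 (seek(-3, CUR)): offset=17
After 6 (seek(-17, END)): offset=3
After 7 (seek(-12, END)): offset=8
After 8 (seek(-2, CUR)): offset=6
After 9 (read(1)): returned 'V', offset=7
After 10 (seek(+0, CUR)): offset=7
After 11 (read(7)): returned 'XA8DWYS', offset=14

Answer: V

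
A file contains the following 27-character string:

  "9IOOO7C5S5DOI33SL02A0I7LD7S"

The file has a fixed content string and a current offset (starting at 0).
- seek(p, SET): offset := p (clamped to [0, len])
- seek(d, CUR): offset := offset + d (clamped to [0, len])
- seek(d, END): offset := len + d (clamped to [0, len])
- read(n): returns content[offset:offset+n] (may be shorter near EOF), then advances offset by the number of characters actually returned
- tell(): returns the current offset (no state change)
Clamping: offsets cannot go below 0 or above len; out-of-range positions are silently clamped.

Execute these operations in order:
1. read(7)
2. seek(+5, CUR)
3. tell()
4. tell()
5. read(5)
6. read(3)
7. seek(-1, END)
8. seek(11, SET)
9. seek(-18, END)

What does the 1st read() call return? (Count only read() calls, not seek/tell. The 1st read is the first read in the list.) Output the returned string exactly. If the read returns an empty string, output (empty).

Answer: 9IOOO7C

Derivation:
After 1 (read(7)): returned '9IOOO7C', offset=7
After 2 (seek(+5, CUR)): offset=12
After 3 (tell()): offset=12
After 4 (tell()): offset=12
After 5 (read(5)): returned 'I33SL', offset=17
After 6 (read(3)): returned '02A', offset=20
After 7 (seek(-1, END)): offset=26
After 8 (seek(11, SET)): offset=11
After 9 (seek(-18, END)): offset=9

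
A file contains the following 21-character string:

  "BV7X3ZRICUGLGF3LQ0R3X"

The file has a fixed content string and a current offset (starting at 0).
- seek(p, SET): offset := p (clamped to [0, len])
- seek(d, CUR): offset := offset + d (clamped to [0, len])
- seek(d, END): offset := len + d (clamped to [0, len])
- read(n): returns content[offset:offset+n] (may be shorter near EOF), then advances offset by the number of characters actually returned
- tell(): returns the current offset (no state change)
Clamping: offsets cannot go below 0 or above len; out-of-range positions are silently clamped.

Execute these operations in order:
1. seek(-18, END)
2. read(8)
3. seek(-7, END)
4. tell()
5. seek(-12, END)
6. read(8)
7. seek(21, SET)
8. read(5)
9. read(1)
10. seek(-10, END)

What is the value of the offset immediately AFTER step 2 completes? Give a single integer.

After 1 (seek(-18, END)): offset=3
After 2 (read(8)): returned 'X3ZRICUG', offset=11

Answer: 11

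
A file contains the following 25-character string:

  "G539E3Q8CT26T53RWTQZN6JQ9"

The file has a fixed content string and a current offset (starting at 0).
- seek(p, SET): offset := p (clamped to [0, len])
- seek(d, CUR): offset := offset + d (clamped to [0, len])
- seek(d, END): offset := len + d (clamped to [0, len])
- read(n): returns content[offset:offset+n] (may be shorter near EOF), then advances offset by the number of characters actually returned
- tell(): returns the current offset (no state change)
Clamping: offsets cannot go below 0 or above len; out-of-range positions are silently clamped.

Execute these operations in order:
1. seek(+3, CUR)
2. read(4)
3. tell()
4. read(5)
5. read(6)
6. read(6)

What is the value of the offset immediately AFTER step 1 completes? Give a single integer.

Answer: 3

Derivation:
After 1 (seek(+3, CUR)): offset=3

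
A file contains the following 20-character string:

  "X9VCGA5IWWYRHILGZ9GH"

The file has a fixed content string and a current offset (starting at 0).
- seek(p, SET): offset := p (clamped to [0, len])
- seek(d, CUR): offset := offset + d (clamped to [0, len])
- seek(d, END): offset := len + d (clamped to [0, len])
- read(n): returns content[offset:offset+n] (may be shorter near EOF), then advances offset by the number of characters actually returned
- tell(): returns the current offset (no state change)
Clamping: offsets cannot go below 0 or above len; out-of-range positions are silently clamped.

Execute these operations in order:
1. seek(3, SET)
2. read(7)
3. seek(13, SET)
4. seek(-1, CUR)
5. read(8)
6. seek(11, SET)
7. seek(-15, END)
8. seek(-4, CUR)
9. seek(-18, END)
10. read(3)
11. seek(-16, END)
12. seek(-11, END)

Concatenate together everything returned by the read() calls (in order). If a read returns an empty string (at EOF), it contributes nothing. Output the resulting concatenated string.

After 1 (seek(3, SET)): offset=3
After 2 (read(7)): returned 'CGA5IWW', offset=10
After 3 (seek(13, SET)): offset=13
After 4 (seek(-1, CUR)): offset=12
After 5 (read(8)): returned 'HILGZ9GH', offset=20
After 6 (seek(11, SET)): offset=11
After 7 (seek(-15, END)): offset=5
After 8 (seek(-4, CUR)): offset=1
After 9 (seek(-18, END)): offset=2
After 10 (read(3)): returned 'VCG', offset=5
After 11 (seek(-16, END)): offset=4
After 12 (seek(-11, END)): offset=9

Answer: CGA5IWWHILGZ9GHVCG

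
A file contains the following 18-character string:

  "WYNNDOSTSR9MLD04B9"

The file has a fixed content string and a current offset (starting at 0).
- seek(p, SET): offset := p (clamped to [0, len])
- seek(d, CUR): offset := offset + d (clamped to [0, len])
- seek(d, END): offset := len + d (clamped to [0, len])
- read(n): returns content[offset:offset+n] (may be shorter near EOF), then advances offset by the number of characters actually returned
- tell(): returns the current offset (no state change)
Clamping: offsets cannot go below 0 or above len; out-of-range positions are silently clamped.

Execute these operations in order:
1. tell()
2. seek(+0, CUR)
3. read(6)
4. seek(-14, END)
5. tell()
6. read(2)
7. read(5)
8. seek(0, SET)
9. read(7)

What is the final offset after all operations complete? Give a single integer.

Answer: 7

Derivation:
After 1 (tell()): offset=0
After 2 (seek(+0, CUR)): offset=0
After 3 (read(6)): returned 'WYNNDO', offset=6
After 4 (seek(-14, END)): offset=4
After 5 (tell()): offset=4
After 6 (read(2)): returned 'DO', offset=6
After 7 (read(5)): returned 'STSR9', offset=11
After 8 (seek(0, SET)): offset=0
After 9 (read(7)): returned 'WYNNDOS', offset=7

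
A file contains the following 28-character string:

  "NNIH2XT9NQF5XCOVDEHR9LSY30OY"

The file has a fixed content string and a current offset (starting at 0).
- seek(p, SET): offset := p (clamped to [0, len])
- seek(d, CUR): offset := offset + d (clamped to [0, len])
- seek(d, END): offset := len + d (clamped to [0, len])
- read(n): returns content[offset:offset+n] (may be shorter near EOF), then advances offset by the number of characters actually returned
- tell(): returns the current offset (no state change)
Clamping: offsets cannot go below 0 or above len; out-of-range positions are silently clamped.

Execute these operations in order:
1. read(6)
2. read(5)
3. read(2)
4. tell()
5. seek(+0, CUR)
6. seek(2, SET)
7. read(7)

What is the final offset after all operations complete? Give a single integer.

Answer: 9

Derivation:
After 1 (read(6)): returned 'NNIH2X', offset=6
After 2 (read(5)): returned 'T9NQF', offset=11
After 3 (read(2)): returned '5X', offset=13
After 4 (tell()): offset=13
After 5 (seek(+0, CUR)): offset=13
After 6 (seek(2, SET)): offset=2
After 7 (read(7)): returned 'IH2XT9N', offset=9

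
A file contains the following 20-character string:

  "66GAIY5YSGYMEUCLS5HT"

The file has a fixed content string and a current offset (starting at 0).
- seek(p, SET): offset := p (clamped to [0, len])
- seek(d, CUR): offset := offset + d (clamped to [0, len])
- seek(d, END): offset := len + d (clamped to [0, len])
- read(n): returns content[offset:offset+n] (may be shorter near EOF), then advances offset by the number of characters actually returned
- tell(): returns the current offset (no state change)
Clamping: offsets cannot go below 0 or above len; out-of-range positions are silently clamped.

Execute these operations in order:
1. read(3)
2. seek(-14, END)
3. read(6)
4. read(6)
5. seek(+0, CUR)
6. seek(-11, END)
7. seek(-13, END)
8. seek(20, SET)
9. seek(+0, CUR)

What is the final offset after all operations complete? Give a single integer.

Answer: 20

Derivation:
After 1 (read(3)): returned '66G', offset=3
After 2 (seek(-14, END)): offset=6
After 3 (read(6)): returned '5YSGYM', offset=12
After 4 (read(6)): returned 'EUCLS5', offset=18
After 5 (seek(+0, CUR)): offset=18
After 6 (seek(-11, END)): offset=9
After 7 (seek(-13, END)): offset=7
After 8 (seek(20, SET)): offset=20
After 9 (seek(+0, CUR)): offset=20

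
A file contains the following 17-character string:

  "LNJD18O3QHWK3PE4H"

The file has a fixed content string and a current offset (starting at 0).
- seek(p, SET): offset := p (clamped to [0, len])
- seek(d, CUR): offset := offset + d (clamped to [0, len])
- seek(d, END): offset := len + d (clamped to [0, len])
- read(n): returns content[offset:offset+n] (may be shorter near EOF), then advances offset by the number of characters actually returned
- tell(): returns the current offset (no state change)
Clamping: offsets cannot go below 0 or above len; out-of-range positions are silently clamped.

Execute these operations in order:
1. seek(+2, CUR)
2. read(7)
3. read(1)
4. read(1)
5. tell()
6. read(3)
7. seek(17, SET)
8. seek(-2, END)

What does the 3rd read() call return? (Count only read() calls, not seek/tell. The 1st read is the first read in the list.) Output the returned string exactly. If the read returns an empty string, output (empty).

Answer: W

Derivation:
After 1 (seek(+2, CUR)): offset=2
After 2 (read(7)): returned 'JD18O3Q', offset=9
After 3 (read(1)): returned 'H', offset=10
After 4 (read(1)): returned 'W', offset=11
After 5 (tell()): offset=11
After 6 (read(3)): returned 'K3P', offset=14
After 7 (seek(17, SET)): offset=17
After 8 (seek(-2, END)): offset=15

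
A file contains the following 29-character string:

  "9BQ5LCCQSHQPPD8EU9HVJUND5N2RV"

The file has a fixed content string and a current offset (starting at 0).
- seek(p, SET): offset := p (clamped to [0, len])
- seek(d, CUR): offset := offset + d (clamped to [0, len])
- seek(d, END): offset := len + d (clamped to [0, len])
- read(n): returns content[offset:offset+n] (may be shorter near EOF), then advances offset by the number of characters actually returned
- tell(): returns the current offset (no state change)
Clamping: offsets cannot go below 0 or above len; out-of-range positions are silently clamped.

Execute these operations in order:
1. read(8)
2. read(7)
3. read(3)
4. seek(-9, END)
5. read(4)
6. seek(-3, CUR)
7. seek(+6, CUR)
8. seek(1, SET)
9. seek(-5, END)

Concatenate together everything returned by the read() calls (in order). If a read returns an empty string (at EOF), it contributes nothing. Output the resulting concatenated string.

After 1 (read(8)): returned '9BQ5LCCQ', offset=8
After 2 (read(7)): returned 'SHQPPD8', offset=15
After 3 (read(3)): returned 'EU9', offset=18
After 4 (seek(-9, END)): offset=20
After 5 (read(4)): returned 'JUND', offset=24
After 6 (seek(-3, CUR)): offset=21
After 7 (seek(+6, CUR)): offset=27
After 8 (seek(1, SET)): offset=1
After 9 (seek(-5, END)): offset=24

Answer: 9BQ5LCCQSHQPPD8EU9JUND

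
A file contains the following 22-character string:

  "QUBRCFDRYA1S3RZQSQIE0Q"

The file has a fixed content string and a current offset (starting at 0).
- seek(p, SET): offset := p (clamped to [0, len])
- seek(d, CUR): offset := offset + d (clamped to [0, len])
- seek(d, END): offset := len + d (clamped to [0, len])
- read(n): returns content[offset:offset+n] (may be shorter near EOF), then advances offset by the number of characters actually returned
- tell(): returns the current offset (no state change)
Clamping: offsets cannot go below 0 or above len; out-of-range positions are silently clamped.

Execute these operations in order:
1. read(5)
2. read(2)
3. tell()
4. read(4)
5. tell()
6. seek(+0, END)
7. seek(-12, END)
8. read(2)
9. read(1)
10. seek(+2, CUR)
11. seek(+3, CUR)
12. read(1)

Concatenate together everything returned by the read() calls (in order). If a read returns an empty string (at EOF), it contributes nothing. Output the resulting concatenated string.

Answer: QUBRCFDRYA11S3I

Derivation:
After 1 (read(5)): returned 'QUBRC', offset=5
After 2 (read(2)): returned 'FD', offset=7
After 3 (tell()): offset=7
After 4 (read(4)): returned 'RYA1', offset=11
After 5 (tell()): offset=11
After 6 (seek(+0, END)): offset=22
After 7 (seek(-12, END)): offset=10
After 8 (read(2)): returned '1S', offset=12
After 9 (read(1)): returned '3', offset=13
After 10 (seek(+2, CUR)): offset=15
After 11 (seek(+3, CUR)): offset=18
After 12 (read(1)): returned 'I', offset=19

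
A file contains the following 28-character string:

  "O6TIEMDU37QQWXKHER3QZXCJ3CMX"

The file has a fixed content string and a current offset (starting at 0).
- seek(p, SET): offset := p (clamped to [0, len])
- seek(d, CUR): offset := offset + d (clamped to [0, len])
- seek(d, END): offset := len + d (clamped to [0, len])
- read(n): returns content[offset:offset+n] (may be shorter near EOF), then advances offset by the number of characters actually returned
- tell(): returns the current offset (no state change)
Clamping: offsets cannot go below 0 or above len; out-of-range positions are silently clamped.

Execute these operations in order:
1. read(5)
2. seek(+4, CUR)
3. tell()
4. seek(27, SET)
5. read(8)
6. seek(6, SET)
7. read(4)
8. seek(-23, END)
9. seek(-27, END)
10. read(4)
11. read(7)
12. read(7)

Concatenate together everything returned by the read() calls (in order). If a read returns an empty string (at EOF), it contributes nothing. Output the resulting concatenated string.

After 1 (read(5)): returned 'O6TIE', offset=5
After 2 (seek(+4, CUR)): offset=9
After 3 (tell()): offset=9
After 4 (seek(27, SET)): offset=27
After 5 (read(8)): returned 'X', offset=28
After 6 (seek(6, SET)): offset=6
After 7 (read(4)): returned 'DU37', offset=10
After 8 (seek(-23, END)): offset=5
After 9 (seek(-27, END)): offset=1
After 10 (read(4)): returned '6TIE', offset=5
After 11 (read(7)): returned 'MDU37QQ', offset=12
After 12 (read(7)): returned 'WXKHER3', offset=19

Answer: O6TIEXDU376TIEMDU37QQWXKHER3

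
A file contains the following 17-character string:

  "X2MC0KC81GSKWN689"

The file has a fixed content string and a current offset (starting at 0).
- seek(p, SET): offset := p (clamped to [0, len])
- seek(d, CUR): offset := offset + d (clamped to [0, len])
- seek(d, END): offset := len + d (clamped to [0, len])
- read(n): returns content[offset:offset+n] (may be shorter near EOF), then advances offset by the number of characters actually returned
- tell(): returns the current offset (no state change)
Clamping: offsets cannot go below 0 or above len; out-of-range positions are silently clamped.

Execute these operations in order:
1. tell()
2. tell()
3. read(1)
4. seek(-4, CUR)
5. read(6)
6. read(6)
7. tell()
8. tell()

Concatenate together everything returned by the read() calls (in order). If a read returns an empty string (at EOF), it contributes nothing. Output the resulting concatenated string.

Answer: XX2MC0KC81GSK

Derivation:
After 1 (tell()): offset=0
After 2 (tell()): offset=0
After 3 (read(1)): returned 'X', offset=1
After 4 (seek(-4, CUR)): offset=0
After 5 (read(6)): returned 'X2MC0K', offset=6
After 6 (read(6)): returned 'C81GSK', offset=12
After 7 (tell()): offset=12
After 8 (tell()): offset=12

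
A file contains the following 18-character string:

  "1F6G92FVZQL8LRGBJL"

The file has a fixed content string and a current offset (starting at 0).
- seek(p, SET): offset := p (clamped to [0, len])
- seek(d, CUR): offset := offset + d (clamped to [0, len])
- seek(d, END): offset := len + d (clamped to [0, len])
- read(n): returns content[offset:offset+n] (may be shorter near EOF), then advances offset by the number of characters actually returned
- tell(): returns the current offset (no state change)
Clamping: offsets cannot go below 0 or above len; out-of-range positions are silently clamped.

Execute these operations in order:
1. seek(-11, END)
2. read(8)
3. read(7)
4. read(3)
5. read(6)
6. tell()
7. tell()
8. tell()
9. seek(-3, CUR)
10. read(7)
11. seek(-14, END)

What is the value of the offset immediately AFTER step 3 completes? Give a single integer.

Answer: 18

Derivation:
After 1 (seek(-11, END)): offset=7
After 2 (read(8)): returned 'VZQL8LRG', offset=15
After 3 (read(7)): returned 'BJL', offset=18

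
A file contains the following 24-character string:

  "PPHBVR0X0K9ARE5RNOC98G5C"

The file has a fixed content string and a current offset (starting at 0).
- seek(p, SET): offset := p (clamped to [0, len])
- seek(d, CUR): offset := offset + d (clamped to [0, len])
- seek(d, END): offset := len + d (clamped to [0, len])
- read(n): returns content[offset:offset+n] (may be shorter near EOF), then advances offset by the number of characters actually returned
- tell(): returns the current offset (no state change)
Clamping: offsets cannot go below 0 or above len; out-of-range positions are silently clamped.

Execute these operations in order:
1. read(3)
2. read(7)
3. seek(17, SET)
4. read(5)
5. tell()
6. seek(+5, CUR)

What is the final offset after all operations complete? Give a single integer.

Answer: 24

Derivation:
After 1 (read(3)): returned 'PPH', offset=3
After 2 (read(7)): returned 'BVR0X0K', offset=10
After 3 (seek(17, SET)): offset=17
After 4 (read(5)): returned 'OC98G', offset=22
After 5 (tell()): offset=22
After 6 (seek(+5, CUR)): offset=24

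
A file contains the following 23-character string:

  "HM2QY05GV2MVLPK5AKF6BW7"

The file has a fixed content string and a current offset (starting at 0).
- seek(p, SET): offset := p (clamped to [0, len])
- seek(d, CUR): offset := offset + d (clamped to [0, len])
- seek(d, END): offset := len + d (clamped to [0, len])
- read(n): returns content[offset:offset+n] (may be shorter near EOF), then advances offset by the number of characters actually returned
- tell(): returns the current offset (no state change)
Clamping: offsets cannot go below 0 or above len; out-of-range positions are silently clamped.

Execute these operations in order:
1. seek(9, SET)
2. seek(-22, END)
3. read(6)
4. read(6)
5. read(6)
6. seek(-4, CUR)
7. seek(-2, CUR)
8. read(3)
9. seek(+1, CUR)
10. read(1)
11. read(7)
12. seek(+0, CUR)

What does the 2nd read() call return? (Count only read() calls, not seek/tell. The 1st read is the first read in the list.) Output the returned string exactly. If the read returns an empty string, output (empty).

Answer: GV2MVL

Derivation:
After 1 (seek(9, SET)): offset=9
After 2 (seek(-22, END)): offset=1
After 3 (read(6)): returned 'M2QY05', offset=7
After 4 (read(6)): returned 'GV2MVL', offset=13
After 5 (read(6)): returned 'PK5AKF', offset=19
After 6 (seek(-4, CUR)): offset=15
After 7 (seek(-2, CUR)): offset=13
After 8 (read(3)): returned 'PK5', offset=16
After 9 (seek(+1, CUR)): offset=17
After 10 (read(1)): returned 'K', offset=18
After 11 (read(7)): returned 'F6BW7', offset=23
After 12 (seek(+0, CUR)): offset=23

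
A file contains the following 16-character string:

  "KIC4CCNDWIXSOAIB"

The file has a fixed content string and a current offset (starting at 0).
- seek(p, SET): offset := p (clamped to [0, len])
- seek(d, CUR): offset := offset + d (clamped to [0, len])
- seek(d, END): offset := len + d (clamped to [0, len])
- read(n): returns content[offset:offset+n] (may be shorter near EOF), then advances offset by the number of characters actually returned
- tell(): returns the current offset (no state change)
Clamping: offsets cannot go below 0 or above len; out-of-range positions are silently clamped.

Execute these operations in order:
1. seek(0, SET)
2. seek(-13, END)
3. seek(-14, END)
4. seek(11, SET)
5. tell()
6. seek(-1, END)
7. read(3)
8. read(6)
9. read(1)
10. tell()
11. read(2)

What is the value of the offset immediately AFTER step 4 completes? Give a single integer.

Answer: 11

Derivation:
After 1 (seek(0, SET)): offset=0
After 2 (seek(-13, END)): offset=3
After 3 (seek(-14, END)): offset=2
After 4 (seek(11, SET)): offset=11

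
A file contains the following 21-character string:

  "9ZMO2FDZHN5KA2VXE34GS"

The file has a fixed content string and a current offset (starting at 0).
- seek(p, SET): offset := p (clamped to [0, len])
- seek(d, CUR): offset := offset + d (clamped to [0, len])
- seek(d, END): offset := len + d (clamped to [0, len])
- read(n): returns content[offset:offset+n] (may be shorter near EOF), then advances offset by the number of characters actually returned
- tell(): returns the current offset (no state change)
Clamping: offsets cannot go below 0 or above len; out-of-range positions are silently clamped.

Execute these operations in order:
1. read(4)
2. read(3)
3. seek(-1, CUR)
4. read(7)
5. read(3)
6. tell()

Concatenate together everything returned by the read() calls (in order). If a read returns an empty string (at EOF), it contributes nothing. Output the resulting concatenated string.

After 1 (read(4)): returned '9ZMO', offset=4
After 2 (read(3)): returned '2FD', offset=7
After 3 (seek(-1, CUR)): offset=6
After 4 (read(7)): returned 'DZHN5KA', offset=13
After 5 (read(3)): returned '2VX', offset=16
After 6 (tell()): offset=16

Answer: 9ZMO2FDDZHN5KA2VX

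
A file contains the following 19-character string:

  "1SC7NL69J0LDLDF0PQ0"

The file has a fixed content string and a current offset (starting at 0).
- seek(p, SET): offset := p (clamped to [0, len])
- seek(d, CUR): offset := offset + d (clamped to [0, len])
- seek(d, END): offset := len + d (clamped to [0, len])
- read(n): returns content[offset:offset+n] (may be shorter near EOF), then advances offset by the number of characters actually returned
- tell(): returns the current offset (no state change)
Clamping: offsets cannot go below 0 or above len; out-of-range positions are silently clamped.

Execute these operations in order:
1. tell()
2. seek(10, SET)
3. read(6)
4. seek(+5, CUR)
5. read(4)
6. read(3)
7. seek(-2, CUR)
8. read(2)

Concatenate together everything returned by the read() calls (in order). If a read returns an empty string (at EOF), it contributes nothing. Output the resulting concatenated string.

After 1 (tell()): offset=0
After 2 (seek(10, SET)): offset=10
After 3 (read(6)): returned 'LDLDF0', offset=16
After 4 (seek(+5, CUR)): offset=19
After 5 (read(4)): returned '', offset=19
After 6 (read(3)): returned '', offset=19
After 7 (seek(-2, CUR)): offset=17
After 8 (read(2)): returned 'Q0', offset=19

Answer: LDLDF0Q0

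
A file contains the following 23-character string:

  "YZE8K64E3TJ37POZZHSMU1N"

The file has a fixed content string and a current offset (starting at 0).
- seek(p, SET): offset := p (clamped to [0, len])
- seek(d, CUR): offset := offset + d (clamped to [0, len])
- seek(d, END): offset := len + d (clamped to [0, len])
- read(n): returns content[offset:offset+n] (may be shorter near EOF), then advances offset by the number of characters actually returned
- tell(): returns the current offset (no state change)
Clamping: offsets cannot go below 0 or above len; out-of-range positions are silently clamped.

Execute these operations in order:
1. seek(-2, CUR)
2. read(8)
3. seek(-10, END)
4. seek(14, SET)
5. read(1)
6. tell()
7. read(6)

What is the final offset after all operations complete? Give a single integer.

After 1 (seek(-2, CUR)): offset=0
After 2 (read(8)): returned 'YZE8K64E', offset=8
After 3 (seek(-10, END)): offset=13
After 4 (seek(14, SET)): offset=14
After 5 (read(1)): returned 'O', offset=15
After 6 (tell()): offset=15
After 7 (read(6)): returned 'ZZHSMU', offset=21

Answer: 21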